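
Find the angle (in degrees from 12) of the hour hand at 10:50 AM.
The hour hand moves 30 degrees per hour and 0.5 degrees per minute.
At 10:50: (10) x 30 + 50 x 0.5 = 300 + 25 = 325 degrees

Final answer: 325 degrees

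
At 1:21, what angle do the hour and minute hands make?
Hour hand position: 1 x 30 + 21 x 0.5 = 40.5 degrees
Minute hand position: 21 x 6 = 126 degrees
Difference: |40.5 - 126| = 85.5 degrees
The angle between the hands is 85.5 degrees

Final answer: 85.5 degrees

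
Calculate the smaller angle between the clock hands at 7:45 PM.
Hour hand position: 7 x 30 + 45 x 0.5 = 232.5 degrees
Minute hand position: 45 x 6 = 270 degrees
Difference: |232.5 - 270| = 37.5 degrees
The angle between the hands is 37.5 degrees

Final answer: 37.5 degrees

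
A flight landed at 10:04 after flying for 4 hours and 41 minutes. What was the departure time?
Starting time: 10:04 = 604 total minutes past 12:00
Subtracting: 4 hours and 41 minutes = 281 minutes
604 - 281 = 323 minutes
= 5 hours and 23 minutes past 12:00 = 5:23

Final answer: 5:23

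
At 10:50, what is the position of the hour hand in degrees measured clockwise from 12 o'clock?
The hour hand moves 30 degrees per hour and 0.5 degrees per minute.
At 10:50: (10) x 30 + 50 x 0.5 = 300 + 25 = 325 degrees

Final answer: 325 degrees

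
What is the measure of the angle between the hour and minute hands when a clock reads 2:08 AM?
Hour hand position: 2 x 30 + 8 x 0.5 = 64 degrees
Minute hand position: 8 x 6 = 48 degrees
Difference: |64 - 48| = 16 degrees
The angle between the hands is 16 degrees

Final answer: 16 degrees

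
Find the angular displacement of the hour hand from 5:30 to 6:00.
The hour hand moves 0.5 degrees per minute.
Time elapsed: 6:00 - 5:30 = 30 minutes
Angular displacement: 30 x 0.5 = 15 degrees

Final answer: 15 degrees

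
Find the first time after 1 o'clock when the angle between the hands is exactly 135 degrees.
At t minutes past 1:00, the hour hand is at 30 x 1 + 0.5t degrees and the minute hand is at 6t degrees.
The smaller angle between them is 135 degrees when |30H - 5.5t| = 135 or |30H - 5.5t| = 225.
With H = 1, solve 30 x 1 - 5.5t = +/- target for each target:
  t = (30 x 1 - 135) / 5.5 = -19.09 (outside (0, 60))
  t = (30 x 1 + 135) / 5.5 = 30
  t = (30 x 1 - 225) / 5.5 = -35.45 (outside (0, 60))
  t = (30 x 1 + 225) / 5.5 = 46.36
Valid solutions in (0, 60): {30, 46.36} minutes.
The first occurrence is t = 30 minutes.
The hands form a 135-degree angle at 30 minutes past 1:00.

Final answer: 30 minutes past 1:00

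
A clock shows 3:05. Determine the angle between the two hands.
Hour hand position: 3 x 30 + 5 x 0.5 = 92.5 degrees
Minute hand position: 5 x 6 = 30 degrees
Difference: |92.5 - 30| = 62.5 degrees
The angle between the hands is 62.5 degrees

Final answer: 62.5 degrees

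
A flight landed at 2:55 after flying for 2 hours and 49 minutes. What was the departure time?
Starting time: 2:55 = 175 total minutes past 12:00
Subtracting: 2 hours and 49 minutes = 169 minutes
175 - 169 = 6 minutes
= 6 minutes past 12:00 = 12:06

Final answer: 12:06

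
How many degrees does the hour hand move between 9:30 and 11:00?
The hour hand moves 0.5 degrees per minute.
Time elapsed: 11:00 - 9:30 = 90 minutes
Angular displacement: 90 x 0.5 = 45 degrees

Final answer: 45 degrees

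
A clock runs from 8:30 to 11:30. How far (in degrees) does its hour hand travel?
The hour hand moves 0.5 degrees per minute.
Time elapsed: 11:30 - 8:30 = 180 minutes
Angular displacement: 180 x 0.5 = 90 degrees

Final answer: 90 degrees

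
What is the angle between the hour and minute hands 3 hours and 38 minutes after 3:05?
First find the time 3 hours and 38 minutes after 3:05.
Total minutes: 3 x 60 + 5 + 3 x 60 + 38 = 403.
403 mod 720 = 403 minutes = 6:43.
Now compute the angle at 6:43:
Hour hand: 6 x 30 + 43 x 0.5 = 201.5 degrees
Minute hand: 43 x 6 = 258 degrees
Difference: |201.5 - 258| = 56.5 degrees
The angle is 56.5 degrees

Final answer: 56.5 degrees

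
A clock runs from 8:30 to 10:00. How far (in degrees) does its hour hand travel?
The hour hand moves 0.5 degrees per minute.
Time elapsed: 10:00 - 8:30 = 90 minutes
Angular displacement: 90 x 0.5 = 45 degrees

Final answer: 45 degrees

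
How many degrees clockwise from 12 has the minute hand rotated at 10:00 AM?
The minute hand moves 6 degrees per minute.
At 10:00: 0 x 6 = 0 degrees

Final answer: 0 degrees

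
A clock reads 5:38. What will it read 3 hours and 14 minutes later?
Starting time: 5:38
Adding 14 minutes to 38 minutes: 38 + 14 = 52 minutes
Adding 3 hours: 5 + 3 = 8
Final time: 8:52

Final answer: 8:52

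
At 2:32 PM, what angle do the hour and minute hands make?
Hour hand position: 2 x 30 + 32 x 0.5 = 76 degrees
Minute hand position: 32 x 6 = 192 degrees
Difference: |76 - 192| = 116 degrees
The angle between the hands is 116 degrees

Final answer: 116 degrees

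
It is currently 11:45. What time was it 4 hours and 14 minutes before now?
Starting time: 11:45 = 705 total minutes past 12:00
Subtracting: 4 hours and 14 minutes = 254 minutes
705 - 254 = 451 minutes
= 7 hours and 31 minutes past 12:00 = 7:31

Final answer: 7:31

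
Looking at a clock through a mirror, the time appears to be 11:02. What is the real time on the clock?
Reflection across the vertical (12-6) axis maps a hand at angle A degrees to (360 - A) degrees, which sends a reading of T minutes past 12:00 to (720 - T) minutes past 12:00.
Mirror reads 11:02 = 662 minutes past 12:00.
Actual time: (720 - 662) mod 720 = 58 minutes = 12:58.

Final answer: 12:58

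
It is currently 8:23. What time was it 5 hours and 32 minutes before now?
Starting time: 8:23 = 503 total minutes past 12:00
Subtracting: 5 hours and 32 minutes = 332 minutes
503 - 332 = 171 minutes
= 2 hours and 51 minutes past 12:00 = 2:51

Final answer: 2:51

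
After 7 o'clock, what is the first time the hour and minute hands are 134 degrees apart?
At t minutes past 7:00, the hour hand is at 30 x 7 + 0.5t degrees and the minute hand is at 6t degrees.
The smaller angle between them is 134 degrees when |30H - 5.5t| = 134 or |30H - 5.5t| = 226.
With H = 7, solve 30 x 7 - 5.5t = +/- target for each target:
  t = (30 x 7 - 134) / 5.5 = 13.82
  t = (30 x 7 + 134) / 5.5 = 62.55 (outside (0, 60))
  t = (30 x 7 - 226) / 5.5 = -2.91 (outside (0, 60))
  t = (30 x 7 + 226) / 5.5 = 79.27 (outside (0, 60))
Valid solutions in (0, 60): {13.82} minutes.
The first occurrence is t = 13.82 minutes.
The hands form a 134-degree angle at 13.82 minutes past 7:00.

Final answer: 13.82 minutes past 7:00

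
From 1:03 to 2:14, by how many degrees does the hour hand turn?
The hour hand moves 0.5 degrees per minute.
Time elapsed: 2:14 - 1:03 = 71 minutes
Angular displacement: 71 x 0.5 = 35.5 degrees

Final answer: 35.5 degrees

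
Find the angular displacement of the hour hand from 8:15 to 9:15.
The hour hand moves 0.5 degrees per minute.
Time elapsed: 9:15 - 8:15 = 60 minutes
Angular displacement: 60 x 0.5 = 30 degrees

Final answer: 30 degrees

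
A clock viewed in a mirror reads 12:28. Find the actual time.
Reflection across the vertical (12-6) axis maps a hand at angle A degrees to (360 - A) degrees, which sends a reading of T minutes past 12:00 to (720 - T) minutes past 12:00.
Mirror reads 12:28 = 28 minutes past 12:00.
Actual time: (720 - 28) mod 720 = 692 minutes = 11:32.

Final answer: 11:32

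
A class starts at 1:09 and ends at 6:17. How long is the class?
From 1:09 to 6:17:
(6 x 60 + 17) - (1 x 60 + 9) = 377 - 69 = 308 minutes
= 5 hours and 8 minutes

Final answer: 5 hours and 8 minutes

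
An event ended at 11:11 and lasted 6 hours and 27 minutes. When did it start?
Starting time: 11:11 = 671 total minutes past 12:00
Subtracting: 6 hours and 27 minutes = 387 minutes
671 - 387 = 284 minutes
= 4 hours and 44 minutes past 12:00 = 4:44

Final answer: 4:44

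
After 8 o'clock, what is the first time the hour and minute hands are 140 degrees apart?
At t minutes past 8:00, the hour hand is at 30 x 8 + 0.5t degrees and the minute hand is at 6t degrees.
The smaller angle between them is 140 degrees when |30H - 5.5t| = 140 or |30H - 5.5t| = 220.
With H = 8, solve 30 x 8 - 5.5t = +/- target for each target:
  t = (30 x 8 - 140) / 5.5 = 18.18
  t = (30 x 8 + 140) / 5.5 = 69.09 (outside (0, 60))
  t = (30 x 8 - 220) / 5.5 = 3.64
  t = (30 x 8 + 220) / 5.5 = 83.64 (outside (0, 60))
Valid solutions in (0, 60): {3.64, 18.18} minutes.
The first occurrence is t = 3.64 minutes.
The hands form a 140-degree angle at 3.64 minutes past 8:00.

Final answer: 3.64 minutes past 8:00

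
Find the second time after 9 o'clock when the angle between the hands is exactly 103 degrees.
At t minutes past 9:00, the hour hand is at 30 x 9 + 0.5t degrees and the minute hand is at 6t degrees.
The smaller angle between them is 103 degrees when |30H - 5.5t| = 103 or |30H - 5.5t| = 257.
With H = 9, solve 30 x 9 - 5.5t = +/- target for each target:
  t = (30 x 9 - 103) / 5.5 = 30.36
  t = (30 x 9 + 103) / 5.5 = 67.82 (outside (0, 60))
  t = (30 x 9 - 257) / 5.5 = 2.36
  t = (30 x 9 + 257) / 5.5 = 95.82 (outside (0, 60))
Valid solutions in (0, 60): {2.36, 30.36} minutes.
The second occurrence is t = 30.36 minutes.
The hands form a 103-degree angle at 30.36 minutes past 9:00.

Final answer: 30.36 minutes past 9:00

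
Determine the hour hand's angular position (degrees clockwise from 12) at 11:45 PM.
The hour hand moves 30 degrees per hour and 0.5 degrees per minute.
At 11:45: (11) x 30 + 45 x 0.5 = 330 + 22.5 = 352.5 degrees

Final answer: 352.5 degrees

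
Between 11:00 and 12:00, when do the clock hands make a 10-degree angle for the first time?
At t minutes past 11:00, the hour hand is at 30 x 11 + 0.5t degrees and the minute hand is at 6t degrees.
The smaller angle between them is 10 degrees when |30H - 5.5t| = 10 or |30H - 5.5t| = 350.
With H = 11, solve 30 x 11 - 5.5t = +/- target for each target:
  t = (30 x 11 - 10) / 5.5 = 58.18
  t = (30 x 11 + 10) / 5.5 = 61.82 (outside (0, 60))
  t = (30 x 11 - 350) / 5.5 = -3.64 (outside (0, 60))
  t = (30 x 11 + 350) / 5.5 = 123.64 (outside (0, 60))
Valid solutions in (0, 60): {58.18} minutes.
The first occurrence is t = 58.18 minutes.
The hands form a 10-degree angle at 58.18 minutes past 11:00.

Final answer: 58.18 minutes past 11:00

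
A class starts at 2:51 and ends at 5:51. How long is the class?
From 2:51 to 5:51:
(5 x 60 + 51) - (2 x 60 + 51) = 351 - 171 = 180 minutes
= 3 hours

Final answer: 3 hours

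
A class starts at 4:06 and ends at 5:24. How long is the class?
From 4:06 to 5:24:
(5 x 60 + 24) - (4 x 60 + 6) = 324 - 246 = 78 minutes
= 1 hour and 18 minutes

Final answer: 1 hour and 18 minutes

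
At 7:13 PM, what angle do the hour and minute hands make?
Hour hand position: 7 x 30 + 13 x 0.5 = 216.5 degrees
Minute hand position: 13 x 6 = 78 degrees
Difference: |216.5 - 78| = 138.5 degrees
The angle between the hands is 138.5 degrees

Final answer: 138.5 degrees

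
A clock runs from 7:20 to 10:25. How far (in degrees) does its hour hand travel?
The hour hand moves 0.5 degrees per minute.
Time elapsed: 10:25 - 7:20 = 185 minutes
Angular displacement: 185 x 0.5 = 92.5 degrees

Final answer: 92.5 degrees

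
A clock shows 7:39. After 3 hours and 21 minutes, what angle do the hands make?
First find the time 3 hours and 21 minutes after 7:39.
Total minutes: 7 x 60 + 39 + 3 x 60 + 21 = 660.
660 mod 720 = 660 minutes = 11:00.
Now compute the angle at 11:00:
Hour hand: 11 x 30 + 0 x 0.5 = 330 degrees
Minute hand: 0 x 6 = 0 degrees
Difference: |330 - 0| = 330 degrees
Smaller angle: 360 - 330 = 30 degrees

Final answer: 30 degrees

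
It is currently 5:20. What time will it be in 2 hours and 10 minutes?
Starting time: 5:20
Adding 10 minutes to 20 minutes: 20 + 10 = 30 minutes
Adding 2 hours: 5 + 2 = 7
Final time: 7:30

Final answer: 7:30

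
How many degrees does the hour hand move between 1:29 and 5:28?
The hour hand moves 0.5 degrees per minute.
Time elapsed: 5:28 - 1:29 = 239 minutes
Angular displacement: 239 x 0.5 = 119.5 degrees

Final answer: 119.5 degrees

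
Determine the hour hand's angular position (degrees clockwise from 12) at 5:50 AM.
The hour hand moves 30 degrees per hour and 0.5 degrees per minute.
At 5:50: (5) x 30 + 50 x 0.5 = 150 + 25 = 175 degrees

Final answer: 175 degrees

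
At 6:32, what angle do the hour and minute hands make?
Hour hand position: 6 x 30 + 32 x 0.5 = 196 degrees
Minute hand position: 32 x 6 = 192 degrees
Difference: |196 - 192| = 4 degrees
The angle between the hands is 4 degrees

Final answer: 4 degrees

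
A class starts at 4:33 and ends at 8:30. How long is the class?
From 4:33 to 8:30:
(8 x 60 + 30) - (4 x 60 + 33) = 510 - 273 = 237 minutes
= 3 hours and 57 minutes

Final answer: 3 hours and 57 minutes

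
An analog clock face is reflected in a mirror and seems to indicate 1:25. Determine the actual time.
Reflection across the vertical (12-6) axis maps a hand at angle A degrees to (360 - A) degrees, which sends a reading of T minutes past 12:00 to (720 - T) minutes past 12:00.
Mirror reads 1:25 = 85 minutes past 12:00.
Actual time: (720 - 85) mod 720 = 635 minutes = 10:35.

Final answer: 10:35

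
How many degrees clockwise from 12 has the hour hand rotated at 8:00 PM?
The hour hand moves 30 degrees per hour and 0.5 degrees per minute.
At 8:00: (8) x 30 + 0 x 0.5 = 240 + 0 = 240 degrees

Final answer: 240 degrees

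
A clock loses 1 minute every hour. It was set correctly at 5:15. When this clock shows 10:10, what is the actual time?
For every 60 true minutes, the faulty clock advances 59 minutes, so 1 faulty-clock minute corresponds to 60/59 true minutes.
From 5:15 to 10:10 on the faulty dial is 295 minutes.
True elapsed: 295 x 60/59 = 300 minutes = 5 hours.
True time: 5:15 + 5 hours = 10:15.

Final answer: 10:15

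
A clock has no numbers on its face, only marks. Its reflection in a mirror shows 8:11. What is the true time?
Reflection across the vertical (12-6) axis maps a hand at angle A degrees to (360 - A) degrees, which sends a reading of T minutes past 12:00 to (720 - T) minutes past 12:00.
Mirror reads 8:11 = 491 minutes past 12:00.
Actual time: (720 - 491) mod 720 = 229 minutes = 3:49.

Final answer: 3:49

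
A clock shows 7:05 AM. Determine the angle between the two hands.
Hour hand position: 7 x 30 + 5 x 0.5 = 212.5 degrees
Minute hand position: 5 x 6 = 30 degrees
Difference: |212.5 - 30| = 182.5 degrees
Since 182.5 > 180, the smaller angle is 360 - 182.5 = 177.5 degrees

Final answer: 177.5 degrees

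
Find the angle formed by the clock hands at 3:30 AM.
Hour hand position: 3 x 30 + 30 x 0.5 = 105 degrees
Minute hand position: 30 x 6 = 180 degrees
Difference: |105 - 180| = 75 degrees
The angle between the hands is 75 degrees

Final answer: 75 degrees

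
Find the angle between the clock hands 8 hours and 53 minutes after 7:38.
First find the time 8 hours and 53 minutes after 7:38.
Total minutes: 7 x 60 + 38 + 8 x 60 + 53 = 991.
991 mod 720 = 271 minutes = 4:31.
Now compute the angle at 4:31:
Hour hand: 4 x 30 + 31 x 0.5 = 135.5 degrees
Minute hand: 31 x 6 = 186 degrees
Difference: |135.5 - 186| = 50.5 degrees
The angle is 50.5 degrees

Final answer: 50.5 degrees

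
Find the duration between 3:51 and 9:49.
From 3:51 to 9:49:
(9 x 60 + 49) - (3 x 60 + 51) = 589 - 231 = 358 minutes
= 5 hours and 58 minutes

Final answer: 5 hours and 58 minutes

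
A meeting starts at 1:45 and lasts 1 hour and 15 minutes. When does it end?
Starting time: 1:45
Adding 15 minutes to 45 minutes: 45 + 15 = 60 minutes = 1 hour
Adding 1 hour: 1 + 1 + 1 (carry) = 3
Final time: 3:00

Final answer: 3:00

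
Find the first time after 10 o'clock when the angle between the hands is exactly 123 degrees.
At t minutes past 10:00, the hour hand is at 30 x 10 + 0.5t degrees and the minute hand is at 6t degrees.
The smaller angle between them is 123 degrees when |30H - 5.5t| = 123 or |30H - 5.5t| = 237.
With H = 10, solve 30 x 10 - 5.5t = +/- target for each target:
  t = (30 x 10 - 123) / 5.5 = 32.18
  t = (30 x 10 + 123) / 5.5 = 76.91 (outside (0, 60))
  t = (30 x 10 - 237) / 5.5 = 11.45
  t = (30 x 10 + 237) / 5.5 = 97.64 (outside (0, 60))
Valid solutions in (0, 60): {11.45, 32.18} minutes.
The first occurrence is t = 11.45 minutes.
The hands form a 123-degree angle at 11.45 minutes past 10:00.

Final answer: 11.45 minutes past 10:00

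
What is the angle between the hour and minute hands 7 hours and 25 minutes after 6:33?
First find the time 7 hours and 25 minutes after 6:33.
Total minutes: 6 x 60 + 33 + 7 x 60 + 25 = 838.
838 mod 720 = 118 minutes = 1:58.
Now compute the angle at 1:58:
Hour hand: 1 x 30 + 58 x 0.5 = 59 degrees
Minute hand: 58 x 6 = 348 degrees
Difference: |59 - 348| = 289 degrees
Smaller angle: 360 - 289 = 71 degrees

Final answer: 71 degrees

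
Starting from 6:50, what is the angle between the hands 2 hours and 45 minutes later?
First find the time 2 hours and 45 minutes after 6:50.
Total minutes: 6 x 60 + 50 + 2 x 60 + 45 = 575.
575 mod 720 = 575 minutes = 9:35.
Now compute the angle at 9:35:
Hour hand: 9 x 30 + 35 x 0.5 = 287.5 degrees
Minute hand: 35 x 6 = 210 degrees
Difference: |287.5 - 210| = 77.5 degrees
The angle is 77.5 degrees

Final answer: 77.5 degrees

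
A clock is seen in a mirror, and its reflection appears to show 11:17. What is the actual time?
Reflection across the vertical (12-6) axis maps a hand at angle A degrees to (360 - A) degrees, which sends a reading of T minutes past 12:00 to (720 - T) minutes past 12:00.
Mirror reads 11:17 = 677 minutes past 12:00.
Actual time: (720 - 677) mod 720 = 43 minutes = 12:43.

Final answer: 12:43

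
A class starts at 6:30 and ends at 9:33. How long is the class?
From 6:30 to 9:33:
(9 x 60 + 33) - (6 x 60 + 30) = 573 - 390 = 183 minutes
= 3 hours and 3 minutes

Final answer: 3 hours and 3 minutes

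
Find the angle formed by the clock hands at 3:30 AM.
Hour hand position: 3 x 30 + 30 x 0.5 = 105 degrees
Minute hand position: 30 x 6 = 180 degrees
Difference: |105 - 180| = 75 degrees
The angle between the hands is 75 degrees

Final answer: 75 degrees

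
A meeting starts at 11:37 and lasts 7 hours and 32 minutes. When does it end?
Starting time: 11:37
Adding 32 minutes to 37 minutes: 37 + 32 = 69 minutes = 1 hour and 9 minutes
Adding 7 hours: 11 + 7 + 1 (carry) = 19 - 12 = 7
Final time: 7:09

Final answer: 7:09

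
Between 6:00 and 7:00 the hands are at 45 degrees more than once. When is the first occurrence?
At t minutes past 6:00, the hour hand is at 30 x 6 + 0.5t degrees and the minute hand is at 6t degrees.
The smaller angle between them is 45 degrees when |30H - 5.5t| = 45 or |30H - 5.5t| = 315.
With H = 6, solve 30 x 6 - 5.5t = +/- target for each target:
  t = (30 x 6 - 45) / 5.5 = 24.55
  t = (30 x 6 + 45) / 5.5 = 40.91
  t = (30 x 6 - 315) / 5.5 = -24.55 (outside (0, 60))
  t = (30 x 6 + 315) / 5.5 = 90 (outside (0, 60))
Valid solutions in (0, 60): {24.55, 40.91} minutes.
The first occurrence is t = 24.55 minutes.
The hands form a 45-degree angle at 24.55 minutes past 6:00.

Final answer: 24.55 minutes past 6:00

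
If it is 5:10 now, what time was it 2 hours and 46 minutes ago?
Starting time: 5:10 = 310 total minutes past 12:00
Subtracting: 2 hours and 46 minutes = 166 minutes
310 - 166 = 144 minutes
= 2 hours and 24 minutes past 12:00 = 2:24

Final answer: 2:24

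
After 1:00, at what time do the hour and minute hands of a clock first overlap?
The minute hand gains 5.5 degrees per minute on the hour hand.
At 1:00, the hour hand is at 30 degrees and the minute hand is at 0 degrees.
The gap is 30 degrees. Time to close: 30/5.5 = 60 x 1/11 = 5.45 minutes.
The hands overlap at 5.45 minutes past 1:00.

Final answer: 5.45 minutes past 1:00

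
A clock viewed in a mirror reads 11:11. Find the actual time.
Reflection across the vertical (12-6) axis maps a hand at angle A degrees to (360 - A) degrees, which sends a reading of T minutes past 12:00 to (720 - T) minutes past 12:00.
Mirror reads 11:11 = 671 minutes past 12:00.
Actual time: (720 - 671) mod 720 = 49 minutes = 12:49.

Final answer: 12:49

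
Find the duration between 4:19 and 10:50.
From 4:19 to 10:50:
(10 x 60 + 50) - (4 x 60 + 19) = 650 - 259 = 391 minutes
= 6 hours and 31 minutes

Final answer: 6 hours and 31 minutes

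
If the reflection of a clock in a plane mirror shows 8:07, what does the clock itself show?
Reflection across the vertical (12-6) axis maps a hand at angle A degrees to (360 - A) degrees, which sends a reading of T minutes past 12:00 to (720 - T) minutes past 12:00.
Mirror reads 8:07 = 487 minutes past 12:00.
Actual time: (720 - 487) mod 720 = 233 minutes = 3:53.

Final answer: 3:53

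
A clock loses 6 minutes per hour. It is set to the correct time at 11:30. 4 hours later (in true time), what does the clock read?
For every 60 true minutes, the faulty clock advances 60 - 6 = 54 minutes.
True elapsed: 4 hours = 240 minutes.
Faulty clock advances: 240 x 54/60 = 216 minutes (drift: 24 minutes behind).
Shown time: 11:30 + 216 minutes = 3:06.

Final answer: 3:06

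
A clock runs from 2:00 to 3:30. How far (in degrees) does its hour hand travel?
The hour hand moves 0.5 degrees per minute.
Time elapsed: 3:30 - 2:00 = 90 minutes
Angular displacement: 90 x 0.5 = 45 degrees

Final answer: 45 degrees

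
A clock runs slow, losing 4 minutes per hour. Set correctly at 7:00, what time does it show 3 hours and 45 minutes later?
For every 60 true minutes, the faulty clock advances 60 - 4 = 56 minutes.
True elapsed: 3 hours and 45 minutes = 225 minutes.
Faulty clock advances: 225 x 56/60 = 210 minutes (drift: 15 minutes behind).
Shown time: 7:00 + 210 minutes = 10:30.

Final answer: 10:30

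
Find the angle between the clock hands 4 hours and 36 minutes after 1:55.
First find the time 4 hours and 36 minutes after 1:55.
Total minutes: 1 x 60 + 55 + 4 x 60 + 36 = 391.
391 mod 720 = 391 minutes = 6:31.
Now compute the angle at 6:31:
Hour hand: 6 x 30 + 31 x 0.5 = 195.5 degrees
Minute hand: 31 x 6 = 186 degrees
Difference: |195.5 - 186| = 9.5 degrees
The angle is 9.5 degrees

Final answer: 9.5 degrees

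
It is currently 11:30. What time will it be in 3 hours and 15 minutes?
Starting time: 11:30
Adding 15 minutes to 30 minutes: 30 + 15 = 45 minutes
Adding 3 hours: 11 + 3 = 14 - 12 = 2
Final time: 2:45

Final answer: 2:45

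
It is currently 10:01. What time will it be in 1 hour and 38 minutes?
Starting time: 10:01
Adding 38 minutes to 1 minute: 1 + 38 = 39 minutes
Adding 1 hour: 10 + 1 = 11
Final time: 11:39

Final answer: 11:39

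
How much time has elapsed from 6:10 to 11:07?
From 6:10 to 11:07:
(11 x 60 + 7) - (6 x 60 + 10) = 667 - 370 = 297 minutes
= 4 hours and 57 minutes

Final answer: 4 hours and 57 minutes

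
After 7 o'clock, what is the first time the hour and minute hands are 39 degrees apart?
At t minutes past 7:00, the hour hand is at 30 x 7 + 0.5t degrees and the minute hand is at 6t degrees.
The smaller angle between them is 39 degrees when |30H - 5.5t| = 39 or |30H - 5.5t| = 321.
With H = 7, solve 30 x 7 - 5.5t = +/- target for each target:
  t = (30 x 7 - 39) / 5.5 = 31.09
  t = (30 x 7 + 39) / 5.5 = 45.27
  t = (30 x 7 - 321) / 5.5 = -20.18 (outside (0, 60))
  t = (30 x 7 + 321) / 5.5 = 96.55 (outside (0, 60))
Valid solutions in (0, 60): {31.09, 45.27} minutes.
The first occurrence is t = 31.09 minutes.
The hands form a 39-degree angle at 31.09 minutes past 7:00.

Final answer: 31.09 minutes past 7:00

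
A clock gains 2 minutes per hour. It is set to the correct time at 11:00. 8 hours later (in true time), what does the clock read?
For every 60 true minutes, the faulty clock advances 60 + 2 = 62 minutes.
True elapsed: 8 hours = 480 minutes.
Faulty clock advances: 480 x 62/60 = 496 minutes (drift: 16 minutes ahead).
Shown time: 11:00 + 496 minutes = 7:16.

Final answer: 7:16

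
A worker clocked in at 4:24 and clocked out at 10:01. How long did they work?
From 4:24 to 10:01:
(10 x 60 + 1) - (4 x 60 + 24) = 601 - 264 = 337 minutes
= 5 hours and 37 minutes

Final answer: 5 hours and 37 minutes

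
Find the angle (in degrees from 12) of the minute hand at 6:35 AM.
The minute hand moves 6 degrees per minute.
At 6:35: 35 x 6 = 210 degrees

Final answer: 210 degrees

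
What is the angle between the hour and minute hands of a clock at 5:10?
Hour hand position: 5 x 30 + 10 x 0.5 = 155 degrees
Minute hand position: 10 x 6 = 60 degrees
Difference: |155 - 60| = 95 degrees
The angle between the hands is 95 degrees

Final answer: 95 degrees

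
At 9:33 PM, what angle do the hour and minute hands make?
Hour hand position: 9 x 30 + 33 x 0.5 = 286.5 degrees
Minute hand position: 33 x 6 = 198 degrees
Difference: |286.5 - 198| = 88.5 degrees
The angle between the hands is 88.5 degrees

Final answer: 88.5 degrees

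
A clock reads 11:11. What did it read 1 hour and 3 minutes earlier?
Starting time: 11:11 = 671 total minutes past 12:00
Subtracting: 1 hour and 3 minutes = 63 minutes
671 - 63 = 608 minutes
= 10 hours and 8 minutes past 12:00 = 10:08

Final answer: 10:08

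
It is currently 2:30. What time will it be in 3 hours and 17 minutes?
Starting time: 2:30
Adding 17 minutes to 30 minutes: 30 + 17 = 47 minutes
Adding 3 hours: 2 + 3 = 5
Final time: 5:47

Final answer: 5:47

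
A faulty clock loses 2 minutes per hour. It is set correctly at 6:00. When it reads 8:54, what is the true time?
For every 60 true minutes, the faulty clock advances 58 minutes, so 1 faulty-clock minute corresponds to 60/58 true minutes.
From 6:00 to 8:54 on the faulty dial is 174 minutes.
True elapsed: 174 x 60/58 = 180 minutes = 3 hours.
True time: 6:00 + 3 hours = 9:00.

Final answer: 9:00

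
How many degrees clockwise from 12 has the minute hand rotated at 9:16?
The minute hand moves 6 degrees per minute.
At 9:16: 16 x 6 = 96 degrees

Final answer: 96 degrees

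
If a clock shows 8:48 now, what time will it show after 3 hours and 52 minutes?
Starting time: 8:48
Adding 52 minutes to 48 minutes: 48 + 52 = 100 minutes = 1 hour and 40 minutes
Adding 3 hours: 8 + 3 + 1 (carry) = 12
Final time: 12:40

Final answer: 12:40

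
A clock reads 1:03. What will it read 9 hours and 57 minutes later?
Starting time: 1:03
Adding 57 minutes to 3 minutes: 3 + 57 = 60 minutes = 1 hour
Adding 9 hours: 1 + 9 + 1 (carry) = 11
Final time: 11:00

Final answer: 11:00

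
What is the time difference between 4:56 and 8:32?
From 4:56 to 8:32:
(8 x 60 + 32) - (4 x 60 + 56) = 512 - 296 = 216 minutes
= 3 hours and 36 minutes

Final answer: 3 hours and 36 minutes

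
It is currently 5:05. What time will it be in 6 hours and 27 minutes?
Starting time: 5:05
Adding 27 minutes to 5 minutes: 5 + 27 = 32 minutes
Adding 6 hours: 5 + 6 = 11
Final time: 11:32

Final answer: 11:32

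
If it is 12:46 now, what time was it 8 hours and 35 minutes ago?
Starting time: 12:46 = 46 total minutes past 12:00
Subtracting: 8 hours and 35 minutes = 515 minutes
46 - 515 = -469 (negative, add 12 hours = 720) = 251 minutes
= 4 hours and 11 minutes past 12:00 = 4:11

Final answer: 4:11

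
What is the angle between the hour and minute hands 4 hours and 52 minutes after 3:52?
First find the time 4 hours and 52 minutes after 3:52.
Total minutes: 3 x 60 + 52 + 4 x 60 + 52 = 524.
524 mod 720 = 524 minutes = 8:44.
Now compute the angle at 8:44:
Hour hand: 8 x 30 + 44 x 0.5 = 262 degrees
Minute hand: 44 x 6 = 264 degrees
Difference: |262 - 264| = 2 degrees
The angle is 2 degrees

Final answer: 2 degrees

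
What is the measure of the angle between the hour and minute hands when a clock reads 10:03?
Hour hand position: 10 x 30 + 3 x 0.5 = 301.5 degrees
Minute hand position: 3 x 6 = 18 degrees
Difference: |301.5 - 18| = 283.5 degrees
Since 283.5 > 180, the smaller angle is 360 - 283.5 = 76.5 degrees

Final answer: 76.5 degrees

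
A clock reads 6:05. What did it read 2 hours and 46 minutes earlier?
Starting time: 6:05 = 365 total minutes past 12:00
Subtracting: 2 hours and 46 minutes = 166 minutes
365 - 166 = 199 minutes
= 3 hours and 19 minutes past 12:00 = 3:19

Final answer: 3:19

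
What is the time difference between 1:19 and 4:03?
From 1:19 to 4:03:
(4 x 60 + 3) - (1 x 60 + 19) = 243 - 79 = 164 minutes
= 2 hours and 44 minutes

Final answer: 2 hours and 44 minutes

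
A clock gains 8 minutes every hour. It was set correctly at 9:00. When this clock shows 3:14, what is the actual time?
For every 60 true minutes, the faulty clock advances 68 minutes, so 1 faulty-clock minute corresponds to 60/68 true minutes.
From 9:00 to 3:14 on the faulty dial is 374 minutes.
True elapsed: 374 x 60/68 = 330 minutes = 5 hours and 30 minutes.
True time: 9:00 + 5 hours and 30 minutes = 2:30.

Final answer: 2:30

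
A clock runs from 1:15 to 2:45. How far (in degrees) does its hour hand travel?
The hour hand moves 0.5 degrees per minute.
Time elapsed: 2:45 - 1:15 = 90 minutes
Angular displacement: 90 x 0.5 = 45 degrees

Final answer: 45 degrees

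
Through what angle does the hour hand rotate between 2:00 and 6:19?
The hour hand moves 0.5 degrees per minute.
Time elapsed: 6:19 - 2:00 = 259 minutes
Angular displacement: 259 x 0.5 = 129.5 degrees

Final answer: 129.5 degrees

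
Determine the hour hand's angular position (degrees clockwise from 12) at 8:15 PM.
The hour hand moves 30 degrees per hour and 0.5 degrees per minute.
At 8:15: (8) x 30 + 15 x 0.5 = 240 + 7.5 = 247.5 degrees

Final answer: 247.5 degrees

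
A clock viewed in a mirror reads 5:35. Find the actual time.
Reflection across the vertical (12-6) axis maps a hand at angle A degrees to (360 - A) degrees, which sends a reading of T minutes past 12:00 to (720 - T) minutes past 12:00.
Mirror reads 5:35 = 335 minutes past 12:00.
Actual time: (720 - 335) mod 720 = 385 minutes = 6:25.

Final answer: 6:25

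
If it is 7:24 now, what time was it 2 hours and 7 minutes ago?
Starting time: 7:24 = 444 total minutes past 12:00
Subtracting: 2 hours and 7 minutes = 127 minutes
444 - 127 = 317 minutes
= 5 hours and 17 minutes past 12:00 = 5:17

Final answer: 5:17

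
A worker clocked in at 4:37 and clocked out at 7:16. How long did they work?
From 4:37 to 7:16:
(7 x 60 + 16) - (4 x 60 + 37) = 436 - 277 = 159 minutes
= 2 hours and 39 minutes

Final answer: 2 hours and 39 minutes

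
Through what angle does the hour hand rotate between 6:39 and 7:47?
The hour hand moves 0.5 degrees per minute.
Time elapsed: 7:47 - 6:39 = 68 minutes
Angular displacement: 68 x 0.5 = 34 degrees

Final answer: 34 degrees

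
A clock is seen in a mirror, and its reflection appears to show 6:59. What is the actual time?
Reflection across the vertical (12-6) axis maps a hand at angle A degrees to (360 - A) degrees, which sends a reading of T minutes past 12:00 to (720 - T) minutes past 12:00.
Mirror reads 6:59 = 419 minutes past 12:00.
Actual time: (720 - 419) mod 720 = 301 minutes = 5:01.

Final answer: 5:01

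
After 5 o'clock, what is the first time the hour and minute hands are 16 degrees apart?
At t minutes past 5:00, the hour hand is at 30 x 5 + 0.5t degrees and the minute hand is at 6t degrees.
The smaller angle between them is 16 degrees when |30H - 5.5t| = 16 or |30H - 5.5t| = 344.
With H = 5, solve 30 x 5 - 5.5t = +/- target for each target:
  t = (30 x 5 - 16) / 5.5 = 24.36
  t = (30 x 5 + 16) / 5.5 = 30.18
  t = (30 x 5 - 344) / 5.5 = -35.27 (outside (0, 60))
  t = (30 x 5 + 344) / 5.5 = 89.82 (outside (0, 60))
Valid solutions in (0, 60): {24.36, 30.18} minutes.
The first occurrence is t = 24.36 minutes.
The hands form a 16-degree angle at 24.36 minutes past 5:00.

Final answer: 24.36 minutes past 5:00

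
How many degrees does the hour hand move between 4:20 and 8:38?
The hour hand moves 0.5 degrees per minute.
Time elapsed: 8:38 - 4:20 = 258 minutes
Angular displacement: 258 x 0.5 = 129 degrees

Final answer: 129 degrees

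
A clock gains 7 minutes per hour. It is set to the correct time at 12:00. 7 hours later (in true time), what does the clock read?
For every 60 true minutes, the faulty clock advances 60 + 7 = 67 minutes.
True elapsed: 7 hours = 420 minutes.
Faulty clock advances: 420 x 67/60 = 469 minutes (drift: 49 minutes ahead).
Shown time: 12:00 + 469 minutes = 7:49.

Final answer: 7:49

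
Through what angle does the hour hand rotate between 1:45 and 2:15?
The hour hand moves 0.5 degrees per minute.
Time elapsed: 2:15 - 1:45 = 30 minutes
Angular displacement: 30 x 0.5 = 15 degrees

Final answer: 15 degrees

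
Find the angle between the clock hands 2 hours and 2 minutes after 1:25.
First find the time 2 hours and 2 minutes after 1:25.
Total minutes: 1 x 60 + 25 + 2 x 60 + 2 = 207.
207 mod 720 = 207 minutes = 3:27.
Now compute the angle at 3:27:
Hour hand: 3 x 30 + 27 x 0.5 = 103.5 degrees
Minute hand: 27 x 6 = 162 degrees
Difference: |103.5 - 162| = 58.5 degrees
The angle is 58.5 degrees

Final answer: 58.5 degrees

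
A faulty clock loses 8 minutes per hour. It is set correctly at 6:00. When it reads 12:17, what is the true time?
For every 60 true minutes, the faulty clock advances 52 minutes, so 1 faulty-clock minute corresponds to 60/52 true minutes.
From 6:00 to 12:17 on the faulty dial is 377 minutes.
True elapsed: 377 x 60/52 = 435 minutes = 7 hours and 15 minutes.
True time: 6:00 + 7 hours and 15 minutes = 1:15.

Final answer: 1:15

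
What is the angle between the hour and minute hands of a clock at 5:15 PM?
Hour hand position: 5 x 30 + 15 x 0.5 = 157.5 degrees
Minute hand position: 15 x 6 = 90 degrees
Difference: |157.5 - 90| = 67.5 degrees
The angle between the hands is 67.5 degrees

Final answer: 67.5 degrees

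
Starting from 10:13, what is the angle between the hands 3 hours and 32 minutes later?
First find the time 3 hours and 32 minutes after 10:13.
Total minutes: 10 x 60 + 13 + 3 x 60 + 32 = 825.
825 mod 720 = 105 minutes = 1:45.
Now compute the angle at 1:45:
Hour hand: 1 x 30 + 45 x 0.5 = 52.5 degrees
Minute hand: 45 x 6 = 270 degrees
Difference: |52.5 - 270| = 217.5 degrees
Smaller angle: 360 - 217.5 = 142.5 degrees

Final answer: 142.5 degrees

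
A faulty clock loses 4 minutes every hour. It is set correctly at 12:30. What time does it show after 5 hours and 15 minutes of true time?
For every 60 true minutes, the faulty clock advances 60 - 4 = 56 minutes.
True elapsed: 5 hours and 15 minutes = 315 minutes.
Faulty clock advances: 315 x 56/60 = 294 minutes (drift: 21 minutes behind).
Shown time: 12:30 + 294 minutes = 5:24.

Final answer: 5:24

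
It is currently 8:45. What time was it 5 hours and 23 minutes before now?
Starting time: 8:45 = 525 total minutes past 12:00
Subtracting: 5 hours and 23 minutes = 323 minutes
525 - 323 = 202 minutes
= 3 hours and 22 minutes past 12:00 = 3:22

Final answer: 3:22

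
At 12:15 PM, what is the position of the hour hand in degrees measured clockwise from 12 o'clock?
The hour hand moves 30 degrees per hour and 0.5 degrees per minute.
At 12:15: (0) x 30 + 15 x 0.5 = 0 + 7.5 = 7.5 degrees

Final answer: 7.5 degrees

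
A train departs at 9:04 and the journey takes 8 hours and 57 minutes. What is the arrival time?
Starting time: 9:04
Adding 57 minutes to 4 minutes: 4 + 57 = 61 minutes = 1 hour and 1 minute
Adding 8 hours: 9 + 8 + 1 (carry) = 18 - 12 = 6
Final time: 6:01

Final answer: 6:01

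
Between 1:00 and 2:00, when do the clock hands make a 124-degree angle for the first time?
At t minutes past 1:00, the hour hand is at 30 x 1 + 0.5t degrees and the minute hand is at 6t degrees.
The smaller angle between them is 124 degrees when |30H - 5.5t| = 124 or |30H - 5.5t| = 236.
With H = 1, solve 30 x 1 - 5.5t = +/- target for each target:
  t = (30 x 1 - 124) / 5.5 = -17.09 (outside (0, 60))
  t = (30 x 1 + 124) / 5.5 = 28
  t = (30 x 1 - 236) / 5.5 = -37.45 (outside (0, 60))
  t = (30 x 1 + 236) / 5.5 = 48.36
Valid solutions in (0, 60): {28, 48.36} minutes.
The first occurrence is t = 28 minutes.
The hands form a 124-degree angle at 28 minutes past 1:00.

Final answer: 28 minutes past 1:00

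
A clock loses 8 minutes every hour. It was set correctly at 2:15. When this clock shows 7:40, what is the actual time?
For every 60 true minutes, the faulty clock advances 52 minutes, so 1 faulty-clock minute corresponds to 60/52 true minutes.
From 2:15 to 7:40 on the faulty dial is 325 minutes.
True elapsed: 325 x 60/52 = 375 minutes = 6 hours and 15 minutes.
True time: 2:15 + 6 hours and 15 minutes = 8:30.

Final answer: 8:30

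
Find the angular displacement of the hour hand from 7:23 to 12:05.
The hour hand moves 0.5 degrees per minute.
Time elapsed: 12:05 - 7:23 = 282 minutes
Angular displacement: 282 x 0.5 = 141 degrees

Final answer: 141 degrees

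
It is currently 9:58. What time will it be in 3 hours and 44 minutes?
Starting time: 9:58
Adding 44 minutes to 58 minutes: 58 + 44 = 102 minutes = 1 hour and 42 minutes
Adding 3 hours: 9 + 3 + 1 (carry) = 13 - 12 = 1
Final time: 1:42

Final answer: 1:42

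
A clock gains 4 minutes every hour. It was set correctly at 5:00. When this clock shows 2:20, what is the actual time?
For every 60 true minutes, the faulty clock advances 64 minutes, so 1 faulty-clock minute corresponds to 60/64 true minutes.
From 5:00 to 2:20 on the faulty dial is 560 minutes.
True elapsed: 560 x 60/64 = 525 minutes = 8 hours and 45 minutes.
True time: 5:00 + 8 hours and 45 minutes = 1:45.

Final answer: 1:45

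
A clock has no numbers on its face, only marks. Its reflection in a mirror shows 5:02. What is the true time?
Reflection across the vertical (12-6) axis maps a hand at angle A degrees to (360 - A) degrees, which sends a reading of T minutes past 12:00 to (720 - T) minutes past 12:00.
Mirror reads 5:02 = 302 minutes past 12:00.
Actual time: (720 - 302) mod 720 = 418 minutes = 6:58.

Final answer: 6:58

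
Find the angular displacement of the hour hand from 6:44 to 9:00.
The hour hand moves 0.5 degrees per minute.
Time elapsed: 9:00 - 6:44 = 136 minutes
Angular displacement: 136 x 0.5 = 68 degrees

Final answer: 68 degrees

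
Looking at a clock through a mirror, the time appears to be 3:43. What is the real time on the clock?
Reflection across the vertical (12-6) axis maps a hand at angle A degrees to (360 - A) degrees, which sends a reading of T minutes past 12:00 to (720 - T) minutes past 12:00.
Mirror reads 3:43 = 223 minutes past 12:00.
Actual time: (720 - 223) mod 720 = 497 minutes = 8:17.

Final answer: 8:17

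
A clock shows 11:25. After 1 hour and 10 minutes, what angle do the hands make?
First find the time 1 hour and 10 minutes after 11:25.
Total minutes: 11 x 60 + 25 + 1 x 60 + 10 = 755.
755 mod 720 = 35 minutes = 12:35.
Now compute the angle at 12:35:
Hour hand: 0 x 30 + 35 x 0.5 = 17.5 degrees
Minute hand: 35 x 6 = 210 degrees
Difference: |17.5 - 210| = 192.5 degrees
Smaller angle: 360 - 192.5 = 167.5 degrees

Final answer: 167.5 degrees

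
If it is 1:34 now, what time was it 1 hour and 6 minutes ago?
Starting time: 1:34 = 94 total minutes past 12:00
Subtracting: 1 hour and 6 minutes = 66 minutes
94 - 66 = 28 minutes
= 28 minutes past 12:00 = 12:28

Final answer: 12:28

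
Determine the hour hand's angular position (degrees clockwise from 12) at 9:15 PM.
The hour hand moves 30 degrees per hour and 0.5 degrees per minute.
At 9:15: (9) x 30 + 15 x 0.5 = 270 + 7.5 = 277.5 degrees

Final answer: 277.5 degrees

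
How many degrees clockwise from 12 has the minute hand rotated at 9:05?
The minute hand moves 6 degrees per minute.
At 9:05: 5 x 6 = 30 degrees

Final answer: 30 degrees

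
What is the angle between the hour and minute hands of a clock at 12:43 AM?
Hour hand position: 0 x 30 + 43 x 0.5 = 21.5 degrees
Minute hand position: 43 x 6 = 258 degrees
Difference: |21.5 - 258| = 236.5 degrees
Since 236.5 > 180, the smaller angle is 360 - 236.5 = 123.5 degrees

Final answer: 123.5 degrees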